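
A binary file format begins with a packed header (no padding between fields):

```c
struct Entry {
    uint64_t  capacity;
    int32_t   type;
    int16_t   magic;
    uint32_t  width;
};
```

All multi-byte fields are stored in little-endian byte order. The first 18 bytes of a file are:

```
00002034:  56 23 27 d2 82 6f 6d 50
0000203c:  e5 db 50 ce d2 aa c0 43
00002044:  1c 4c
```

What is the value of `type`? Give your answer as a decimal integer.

-833561627

`type` follows `capacity` (8 bytes), so it starts at byte offset 8 and occupies 4 bytes.
Bytes at offsets 8..11: E5 DB 50 CE.
Little-endian stores the least-significant byte at the lowest address.
Reassemble most-significant byte first: CE 50 DB E5 → 0xCE50DBE5.
Top bit is set, so as a signed 32-bit value this is 0xCE50DBE5 − 2^32 = -833561627.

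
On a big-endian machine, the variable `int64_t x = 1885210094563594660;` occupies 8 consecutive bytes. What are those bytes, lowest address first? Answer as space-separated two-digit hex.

1A 29 9C 97 BD 71 91 A4

1885210094563594660 in hexadecimal, padded to 64 bits, is 0x1A299C97BD7191A4.
Split into bytes (most-significant first): 1A 29 9C 97 BD 71 91 A4.
Big-endian: lowest address holds the most-significant byte.
So the memory order matches the most-significant-first order: 1A 29 9C 97 BD 71 91 A4.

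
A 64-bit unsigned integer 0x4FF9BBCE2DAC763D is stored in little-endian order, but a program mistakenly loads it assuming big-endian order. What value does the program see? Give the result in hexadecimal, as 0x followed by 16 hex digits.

0x3D76AC2DCEBBF94F

Stored little-endian, the bytes at ascending addresses are 3D 76 AC 2D CE BB F9 4F.
Read back as big-endian, the last byte is least significant, giving 0x3D76AC2DCEBBF94F.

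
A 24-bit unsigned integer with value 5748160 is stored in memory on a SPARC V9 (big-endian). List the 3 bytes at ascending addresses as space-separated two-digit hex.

57 B5 C0

5748160 in hexadecimal, padded to 24 bits, is 0x57B5C0.
Split into bytes (most-significant first): 57 B5 C0.
In big-endian order the high byte comes first in memory.
So the memory order matches the most-significant-first order: 57 B5 C0.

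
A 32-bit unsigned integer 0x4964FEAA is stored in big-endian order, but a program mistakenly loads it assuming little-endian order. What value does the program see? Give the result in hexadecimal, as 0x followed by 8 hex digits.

Stored big-endian, the bytes at ascending addresses are 49 64 FE AA.
Read back as little-endian, the first byte is least significant, giving 0xAAFE6449.

0xAAFE6449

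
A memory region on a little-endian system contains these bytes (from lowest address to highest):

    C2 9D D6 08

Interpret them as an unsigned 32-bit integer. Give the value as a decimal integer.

In little-endian order the low byte comes first in memory.
Reassemble most-significant byte first: 08 D6 9D C2 → 0x08D69DC2.
0x08D69DC2 = 148282818.

148282818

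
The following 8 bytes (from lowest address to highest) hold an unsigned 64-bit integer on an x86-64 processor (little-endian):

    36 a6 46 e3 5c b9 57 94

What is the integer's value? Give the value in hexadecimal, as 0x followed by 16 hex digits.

Little-endian: lowest address holds the least-significant byte.
Reassemble most-significant byte first: 94 57 B9 5C E3 46 A6 36 → 0x9457B95CE346A636.

0x9457B95CE346A636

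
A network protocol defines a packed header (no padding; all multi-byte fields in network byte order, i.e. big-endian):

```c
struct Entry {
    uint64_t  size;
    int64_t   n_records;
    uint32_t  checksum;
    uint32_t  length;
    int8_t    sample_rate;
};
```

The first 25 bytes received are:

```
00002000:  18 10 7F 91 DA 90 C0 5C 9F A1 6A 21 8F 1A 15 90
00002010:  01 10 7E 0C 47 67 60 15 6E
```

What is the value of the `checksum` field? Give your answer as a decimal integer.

`checksum` follows `size` (8 B), `n_records` (8 B), so it starts at offset 8 + 8 = 16 and occupies 4 bytes.
Bytes at offsets 16..19: 01 10 7E 0C.
Big-endian stores the most-significant byte at the lowest address.
The bytes are already most-significant first: 0x01107E0C.
0x01107E0C = 17858060.

17858060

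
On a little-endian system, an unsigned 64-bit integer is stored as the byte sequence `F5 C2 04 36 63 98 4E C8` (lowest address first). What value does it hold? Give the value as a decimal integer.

14433641407644484341

Little-endian: lowest address holds the least-significant byte.
Reassemble most-significant byte first: C8 4E 98 63 36 04 C2 F5 → 0xC84E98633604C2F5.
0xC84E98633604C2F5 = 14433641407644484341.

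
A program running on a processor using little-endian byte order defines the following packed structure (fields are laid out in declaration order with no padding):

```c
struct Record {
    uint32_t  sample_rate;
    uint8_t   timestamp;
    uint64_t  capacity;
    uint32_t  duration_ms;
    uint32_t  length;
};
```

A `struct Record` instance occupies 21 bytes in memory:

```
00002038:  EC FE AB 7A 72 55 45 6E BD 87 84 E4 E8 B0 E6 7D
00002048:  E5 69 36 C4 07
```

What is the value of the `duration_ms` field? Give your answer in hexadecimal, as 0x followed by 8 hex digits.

`duration_ms` follows `sample_rate` (4 B), `timestamp` (1 B), `capacity` (8 B), so it starts at offset 4 + 1 + 8 = 13 and occupies 4 bytes.
Bytes at offsets 13..16: B0 E6 7D E5.
Little-endian stores the least-significant byte at the lowest address.
Reassemble most-significant byte first: E5 7D E6 B0 → 0xE57DE6B0.

0xE57DE6B0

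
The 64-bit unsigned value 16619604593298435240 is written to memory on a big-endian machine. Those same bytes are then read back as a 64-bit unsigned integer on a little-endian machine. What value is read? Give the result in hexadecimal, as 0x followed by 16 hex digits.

0xA8EC00BB52B2A4E6

16619604593298435240 in 64-bit hexadecimal is 0xE6A4B252BB00ECA8.
Stored big-endian, the bytes at ascending addresses are E6 A4 B2 52 BB 00 EC A8.
Read back as little-endian, the first byte is least significant, giving 0xA8EC00BB52B2A4E6.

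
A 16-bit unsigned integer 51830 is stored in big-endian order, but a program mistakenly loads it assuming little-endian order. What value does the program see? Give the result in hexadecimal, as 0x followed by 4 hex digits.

51830 in 16-bit hexadecimal is 0xCA76.
Stored big-endian, the bytes at ascending addresses are CA 76.
Read back as little-endian, the first byte is least significant, giving 0x76CA.

0x76CA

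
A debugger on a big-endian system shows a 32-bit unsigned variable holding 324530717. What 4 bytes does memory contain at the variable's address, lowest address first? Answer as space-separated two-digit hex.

324530717 in hexadecimal, padded to 32 bits, is 0x1357F21D.
Split into bytes (most-significant first): 13 57 F2 1D.
Big-endian: lowest address holds the most-significant byte.
So the memory order matches the most-significant-first order: 13 57 F2 1D.

13 57 F2 1D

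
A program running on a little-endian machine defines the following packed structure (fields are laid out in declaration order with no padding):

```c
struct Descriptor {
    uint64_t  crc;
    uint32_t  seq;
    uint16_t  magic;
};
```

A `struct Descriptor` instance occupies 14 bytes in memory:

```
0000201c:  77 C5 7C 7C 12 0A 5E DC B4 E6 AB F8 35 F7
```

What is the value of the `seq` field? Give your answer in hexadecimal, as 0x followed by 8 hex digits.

0xF8ABE6B4

`seq` follows `crc` (8 bytes), so it starts at byte offset 8 and occupies 4 bytes.
Bytes at offsets 8..11: B4 E6 AB F8.
Little-endian: lowest address holds the least-significant byte.
Reassemble most-significant byte first: F8 AB E6 B4 → 0xF8ABE6B4.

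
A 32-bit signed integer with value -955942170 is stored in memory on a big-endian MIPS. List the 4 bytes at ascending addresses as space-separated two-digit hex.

Two's complement of -955942170 in 32 bits: 955942170 = 0x38FA851A; invert → 0xC7057AE5; add 1 → 0xC7057AE6.
Split into bytes (most-significant first): C7 05 7A E6.
In big-endian order the high byte comes first in memory.
So the memory order matches the most-significant-first order: C7 05 7A E6.

C7 05 7A E6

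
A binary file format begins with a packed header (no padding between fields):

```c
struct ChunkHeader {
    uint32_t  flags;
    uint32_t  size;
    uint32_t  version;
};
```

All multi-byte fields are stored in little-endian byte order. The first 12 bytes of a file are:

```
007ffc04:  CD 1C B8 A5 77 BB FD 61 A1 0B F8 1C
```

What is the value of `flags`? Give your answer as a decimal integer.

2780306637

`flags` is the first field, at byte offset 0, occupying 4 bytes.
Bytes at offsets 0..3: CD 1C B8 A5.
In little-endian order the low byte comes first in memory.
Reassemble most-significant byte first: A5 B8 1C CD → 0xA5B81CCD.
0xA5B81CCD = 2780306637.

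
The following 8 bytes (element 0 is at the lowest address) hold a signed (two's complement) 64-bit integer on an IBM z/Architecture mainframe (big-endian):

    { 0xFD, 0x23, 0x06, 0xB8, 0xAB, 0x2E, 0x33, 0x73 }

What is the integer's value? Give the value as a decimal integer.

-206313767713229965

In big-endian order the high byte comes first in memory.
The bytes are already most-significant first: 0xFD2306B8AB2E3373.
Top bit is set, so as a signed 64-bit value this is 0xFD2306B8AB2E3373 − 2^64 = -206313767713229965.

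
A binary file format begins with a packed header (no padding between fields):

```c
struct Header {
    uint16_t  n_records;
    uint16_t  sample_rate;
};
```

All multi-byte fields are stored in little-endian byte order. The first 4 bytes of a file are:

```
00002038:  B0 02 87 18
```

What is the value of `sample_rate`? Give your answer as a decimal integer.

`sample_rate` follows `n_records` (2 bytes), so it starts at byte offset 2 and occupies 2 bytes.
Bytes at offsets 2..3: 87 18.
In little-endian order the low byte comes first in memory.
Reassemble most-significant byte first: 18 87 → 0x1887.
0x1887 = 6279.

6279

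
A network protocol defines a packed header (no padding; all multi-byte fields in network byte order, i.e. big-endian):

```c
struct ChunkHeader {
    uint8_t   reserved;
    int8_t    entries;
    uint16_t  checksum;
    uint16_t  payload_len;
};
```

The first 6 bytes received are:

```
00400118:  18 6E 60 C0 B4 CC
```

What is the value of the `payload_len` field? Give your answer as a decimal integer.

`payload_len` follows `reserved` (1 B), `entries` (1 B), `checksum` (2 B), so it starts at offset 1 + 1 + 2 = 4 and occupies 2 bytes.
Bytes at offsets 4..5: B4 CC.
Big-endian stores the most-significant byte at the lowest address.
The bytes are already most-significant first: 0xB4CC.
0xB4CC = 46284.

46284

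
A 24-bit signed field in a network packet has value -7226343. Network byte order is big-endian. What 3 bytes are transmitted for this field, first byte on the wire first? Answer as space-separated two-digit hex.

Two's complement of -7226343 in 24 bits: 7226343 = 0x6E43E7; invert → 0x91BC18; add 1 → 0x91BC19.
Split into bytes (most-significant first): 91 BC 19.
Big-endian: lowest address holds the most-significant byte.
So the memory order matches the most-significant-first order: 91 BC 19.

91 BC 19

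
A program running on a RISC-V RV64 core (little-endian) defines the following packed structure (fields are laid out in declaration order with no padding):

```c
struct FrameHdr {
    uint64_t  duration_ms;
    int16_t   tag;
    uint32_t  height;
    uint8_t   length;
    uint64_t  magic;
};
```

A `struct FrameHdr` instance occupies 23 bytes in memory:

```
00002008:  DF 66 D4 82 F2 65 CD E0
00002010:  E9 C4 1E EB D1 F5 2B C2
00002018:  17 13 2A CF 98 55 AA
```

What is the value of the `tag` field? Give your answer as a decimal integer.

-15127

`tag` follows `duration_ms` (8 bytes), so it starts at byte offset 8 and occupies 2 bytes.
Bytes at offsets 8..9: E9 C4.
Little-endian stores the least-significant byte at the lowest address.
Reassemble most-significant byte first: C4 E9 → 0xC4E9.
Top bit is set, so as a signed 16-bit value this is 0xC4E9 − 2^16 = -15127.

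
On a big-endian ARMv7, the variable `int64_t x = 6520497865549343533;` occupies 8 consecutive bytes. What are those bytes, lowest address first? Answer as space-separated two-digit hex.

6520497865549343533 in hexadecimal, padded to 64 bits, is 0x5A7D7642FAC2EB2D.
Split into bytes (most-significant first): 5A 7D 76 42 FA C2 EB 2D.
In big-endian order the high byte comes first in memory.
So the memory order matches the most-significant-first order: 5A 7D 76 42 FA C2 EB 2D.

5A 7D 76 42 FA C2 EB 2D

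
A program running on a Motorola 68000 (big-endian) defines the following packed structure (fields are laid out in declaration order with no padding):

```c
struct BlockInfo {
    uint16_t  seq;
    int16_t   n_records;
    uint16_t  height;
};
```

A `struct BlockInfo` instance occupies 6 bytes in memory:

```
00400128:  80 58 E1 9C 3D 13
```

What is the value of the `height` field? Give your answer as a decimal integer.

15635

`height` follows `seq` (2 B), `n_records` (2 B), so it starts at offset 2 + 2 = 4 and occupies 2 bytes.
Bytes at offsets 4..5: 3D 13.
Big-endian stores the most-significant byte at the lowest address.
The bytes are already most-significant first: 0x3D13.
0x3D13 = 15635.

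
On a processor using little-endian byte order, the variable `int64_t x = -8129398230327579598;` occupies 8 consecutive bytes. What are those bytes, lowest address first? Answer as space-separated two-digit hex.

Two's complement of -8129398230327579598 in 64 bits: 8129398230327579598 = 0x70D16C9E7C5D53CE; invert → 0x8F2E936183A2AC31; add 1 → 0x8F2E936183A2AC32.
Split into bytes (most-significant first): 8F 2E 93 61 83 A2 AC 32.
In little-endian order the low byte comes first in memory.
So at ascending addresses the bytes are 32 AC A2 83 61 93 2E 8F.

32 AC A2 83 61 93 2E 8F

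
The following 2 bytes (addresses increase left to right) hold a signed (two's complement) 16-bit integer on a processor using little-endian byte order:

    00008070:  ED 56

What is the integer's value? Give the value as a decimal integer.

In little-endian order the low byte comes first in memory.
Reassemble most-significant byte first: 56 ED → 0x56ED.
0x56ED = 22253.

22253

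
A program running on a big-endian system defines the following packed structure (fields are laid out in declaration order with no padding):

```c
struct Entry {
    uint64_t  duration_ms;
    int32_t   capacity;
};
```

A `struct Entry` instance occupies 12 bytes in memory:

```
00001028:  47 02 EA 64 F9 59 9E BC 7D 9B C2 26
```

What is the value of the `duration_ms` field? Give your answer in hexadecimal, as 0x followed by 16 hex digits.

0x4702EA64F9599EBC

`duration_ms` is the first field, at byte offset 0, occupying 8 bytes.
Bytes at offsets 0..7: 47 02 EA 64 F9 59 9E BC.
In big-endian order the high byte comes first in memory.
The bytes are already most-significant first: 0x4702EA64F9599EBC.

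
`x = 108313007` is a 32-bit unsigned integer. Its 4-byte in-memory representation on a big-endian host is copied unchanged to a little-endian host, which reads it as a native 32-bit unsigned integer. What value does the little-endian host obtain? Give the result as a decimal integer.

2948166662

108313007 in 32-bit hexadecimal is 0x0674B9AF.
Stored big-endian, the bytes at ascending addresses are 06 74 B9 AF.
Read back as little-endian, the first byte is least significant, giving 0xAFB97406.
0xAFB97406 = 2948166662.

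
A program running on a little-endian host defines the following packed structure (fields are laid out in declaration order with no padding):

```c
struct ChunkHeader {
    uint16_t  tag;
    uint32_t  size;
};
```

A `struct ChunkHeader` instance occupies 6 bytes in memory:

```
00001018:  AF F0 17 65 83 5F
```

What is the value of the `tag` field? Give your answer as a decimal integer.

61615

`tag` is the first field, at byte offset 0, occupying 2 bytes.
Bytes at offsets 0..1: AF F0.
In little-endian order the low byte comes first in memory.
Reassemble most-significant byte first: F0 AF → 0xF0AF.
0xF0AF = 61615.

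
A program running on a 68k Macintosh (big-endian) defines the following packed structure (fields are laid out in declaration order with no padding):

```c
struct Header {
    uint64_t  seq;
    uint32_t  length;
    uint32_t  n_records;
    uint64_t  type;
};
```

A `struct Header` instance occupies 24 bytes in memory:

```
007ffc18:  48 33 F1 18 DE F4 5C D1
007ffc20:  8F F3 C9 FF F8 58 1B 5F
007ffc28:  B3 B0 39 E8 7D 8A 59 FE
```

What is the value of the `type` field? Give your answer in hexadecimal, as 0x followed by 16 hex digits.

0xB3B039E87D8A59FE

`type` follows `seq` (8 B), `length` (4 B), `n_records` (4 B), so it starts at offset 8 + 4 + 4 = 16 and occupies 8 bytes.
Bytes at offsets 16..23: B3 B0 39 E8 7D 8A 59 FE.
Big-endian: lowest address holds the most-significant byte.
The bytes are already most-significant first: 0xB3B039E87D8A59FE.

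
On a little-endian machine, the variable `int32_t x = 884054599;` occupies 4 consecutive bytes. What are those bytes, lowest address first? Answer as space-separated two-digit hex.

884054599 in hexadecimal, padded to 32 bits, is 0x34B19A47.
Split into bytes (most-significant first): 34 B1 9A 47.
Little-endian stores the least-significant byte at the lowest address.
So at ascending addresses the bytes are 47 9A B1 34.

47 9A B1 34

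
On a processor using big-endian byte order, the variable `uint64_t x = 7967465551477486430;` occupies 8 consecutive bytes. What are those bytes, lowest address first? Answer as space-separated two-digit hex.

6E 92 1F B4 A3 FA 33 5E

7967465551477486430 in hexadecimal, padded to 64 bits, is 0x6E921FB4A3FA335E.
Split into bytes (most-significant first): 6E 92 1F B4 A3 FA 33 5E.
Big-endian: lowest address holds the most-significant byte.
So the memory order matches the most-significant-first order: 6E 92 1F B4 A3 FA 33 5E.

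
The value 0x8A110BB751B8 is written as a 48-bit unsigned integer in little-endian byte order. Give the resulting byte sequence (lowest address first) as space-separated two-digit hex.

Split into bytes (most-significant first): 8A 11 0B B7 51 B8.
In little-endian order the low byte comes first in memory.
So at ascending addresses the bytes are B8 51 B7 0B 11 8A.

B8 51 B7 0B 11 8A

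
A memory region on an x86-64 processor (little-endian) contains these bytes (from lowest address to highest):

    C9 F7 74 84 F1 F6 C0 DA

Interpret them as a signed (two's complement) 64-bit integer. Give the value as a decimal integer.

Little-endian: lowest address holds the least-significant byte.
Reassemble most-significant byte first: DA C0 F6 F1 84 74 F7 C9 → 0xDAC0F6F18474F7C9.
Top bit is set, so as a signed 64-bit value this is 0xDAC0F6F18474F7C9 − 2^64 = -2683873860743006263.

-2683873860743006263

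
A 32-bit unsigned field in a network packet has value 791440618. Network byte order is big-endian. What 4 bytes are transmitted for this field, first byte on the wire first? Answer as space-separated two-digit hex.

791440618 in hexadecimal, padded to 32 bits, is 0x2F2C6CEA.
Split into bytes (most-significant first): 2F 2C 6C EA.
Big-endian stores the most-significant byte at the lowest address.
So the memory order matches the most-significant-first order: 2F 2C 6C EA.

2F 2C 6C EA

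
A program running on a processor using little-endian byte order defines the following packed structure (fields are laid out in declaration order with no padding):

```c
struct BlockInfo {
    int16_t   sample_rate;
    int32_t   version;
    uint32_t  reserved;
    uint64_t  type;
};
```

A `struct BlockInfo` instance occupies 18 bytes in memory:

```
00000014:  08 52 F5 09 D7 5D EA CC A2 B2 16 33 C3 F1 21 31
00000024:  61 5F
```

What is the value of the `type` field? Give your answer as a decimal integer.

6872828528203870998

`type` follows `sample_rate` (2 B), `version` (4 B), `reserved` (4 B), so it starts at offset 2 + 4 + 4 = 10 and occupies 8 bytes.
Bytes at offsets 10..17: 16 33 C3 F1 21 31 61 5F.
Little-endian stores the least-significant byte at the lowest address.
Reassemble most-significant byte first: 5F 61 31 21 F1 C3 33 16 → 0x5F613121F1C33316.
0x5F613121F1C33316 = 6872828528203870998.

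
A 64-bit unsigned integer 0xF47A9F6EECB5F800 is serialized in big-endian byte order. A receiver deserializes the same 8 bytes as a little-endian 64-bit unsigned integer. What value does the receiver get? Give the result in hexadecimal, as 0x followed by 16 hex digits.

Stored big-endian, the bytes at ascending addresses are F4 7A 9F 6E EC B5 F8 00.
Read back as little-endian, the first byte is least significant, giving 0x00F8B5EC6E9F7AF4.

0x00F8B5EC6E9F7AF4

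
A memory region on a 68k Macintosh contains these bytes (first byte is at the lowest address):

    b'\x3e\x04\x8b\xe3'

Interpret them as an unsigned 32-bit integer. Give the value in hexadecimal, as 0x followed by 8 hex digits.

In big-endian order the high byte comes first in memory.
The bytes are already most-significant first: 0x3E048BE3.

0x3E048BE3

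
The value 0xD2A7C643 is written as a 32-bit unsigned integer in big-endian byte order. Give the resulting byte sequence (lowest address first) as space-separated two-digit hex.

D2 A7 C6 43

Split into bytes (most-significant first): D2 A7 C6 43.
In big-endian order the high byte comes first in memory.
So the memory order matches the most-significant-first order: D2 A7 C6 43.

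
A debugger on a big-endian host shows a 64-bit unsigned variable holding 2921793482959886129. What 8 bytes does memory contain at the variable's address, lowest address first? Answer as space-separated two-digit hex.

28 8C 4B B1 42 E0 17 31

2921793482959886129 in hexadecimal, padded to 64 bits, is 0x288C4BB142E01731.
Split into bytes (most-significant first): 28 8C 4B B1 42 E0 17 31.
In big-endian order the high byte comes first in memory.
So the memory order matches the most-significant-first order: 28 8C 4B B1 42 E0 17 31.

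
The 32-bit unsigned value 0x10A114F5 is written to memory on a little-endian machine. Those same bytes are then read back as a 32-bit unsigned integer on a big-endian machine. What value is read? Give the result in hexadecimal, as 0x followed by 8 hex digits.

0xF514A110

Stored little-endian, the bytes at ascending addresses are F5 14 A1 10.
Read back as big-endian, the last byte is least significant, giving 0xF514A110.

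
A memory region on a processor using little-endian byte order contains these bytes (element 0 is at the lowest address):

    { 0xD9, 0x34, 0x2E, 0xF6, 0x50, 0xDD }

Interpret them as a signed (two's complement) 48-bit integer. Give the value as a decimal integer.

-38135179365159

Little-endian: lowest address holds the least-significant byte.
Reassemble most-significant byte first: DD 50 F6 2E 34 D9 → 0xDD50F62E34D9.
Top bit is set, so as a signed 48-bit value this is 0xDD50F62E34D9 − 2^48 = -38135179365159.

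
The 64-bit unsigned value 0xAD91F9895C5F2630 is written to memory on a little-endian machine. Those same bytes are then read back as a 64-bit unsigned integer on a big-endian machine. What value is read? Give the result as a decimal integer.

3469565413992010157

Stored little-endian, the bytes at ascending addresses are 30 26 5F 5C 89 F9 91 AD.
Read back as big-endian, the last byte is least significant, giving 0x30265F5C89F991AD.
0x30265F5C89F991AD = 3469565413992010157.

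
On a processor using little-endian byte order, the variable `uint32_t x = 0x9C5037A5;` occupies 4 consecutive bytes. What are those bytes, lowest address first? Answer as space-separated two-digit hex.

Split into bytes (most-significant first): 9C 50 37 A5.
In little-endian order the low byte comes first in memory.
So at ascending addresses the bytes are A5 37 50 9C.

A5 37 50 9C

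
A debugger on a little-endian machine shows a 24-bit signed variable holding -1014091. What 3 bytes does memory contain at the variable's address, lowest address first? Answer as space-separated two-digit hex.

B5 86 F0

Two's complement of -1014091 in 24 bits: 1014091 = 0x0F794B; invert → 0xF086B4; add 1 → 0xF086B5.
Split into bytes (most-significant first): F0 86 B5.
Little-endian: lowest address holds the least-significant byte.
So at ascending addresses the bytes are B5 86 F0.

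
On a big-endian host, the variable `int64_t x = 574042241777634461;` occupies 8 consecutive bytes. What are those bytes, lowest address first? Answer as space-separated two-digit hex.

574042241777634461 in hexadecimal, padded to 64 bits, is 0x07F76860A3398C9D.
Split into bytes (most-significant first): 07 F7 68 60 A3 39 8C 9D.
Big-endian: lowest address holds the most-significant byte.
So the memory order matches the most-significant-first order: 07 F7 68 60 A3 39 8C 9D.

07 F7 68 60 A3 39 8C 9D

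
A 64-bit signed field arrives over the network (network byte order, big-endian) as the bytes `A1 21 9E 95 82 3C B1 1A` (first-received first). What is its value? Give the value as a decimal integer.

-6836008394399370982

Big-endian: lowest address holds the most-significant byte.
The bytes are already most-significant first: 0xA1219E95823CB11A.
Top bit is set, so as a signed 64-bit value this is 0xA1219E95823CB11A − 2^64 = -6836008394399370982.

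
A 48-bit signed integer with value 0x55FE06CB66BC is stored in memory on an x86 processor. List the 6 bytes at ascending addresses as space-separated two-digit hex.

BC 66 CB 06 FE 55

Split into bytes (most-significant first): 55 FE 06 CB 66 BC.
Little-endian: lowest address holds the least-significant byte.
So at ascending addresses the bytes are BC 66 CB 06 FE 55.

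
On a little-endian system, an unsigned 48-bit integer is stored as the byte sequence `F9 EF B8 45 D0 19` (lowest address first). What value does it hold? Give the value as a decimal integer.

Little-endian: lowest address holds the least-significant byte.
Reassemble most-significant byte first: 19 D0 45 B8 EF F9 → 0x19D045B8EFF9.
0x19D045B8EFF9 = 28382313639929.

28382313639929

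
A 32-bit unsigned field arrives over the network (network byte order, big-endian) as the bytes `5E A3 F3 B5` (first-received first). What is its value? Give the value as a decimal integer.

1587803061

In big-endian order the high byte comes first in memory.
The bytes are already most-significant first: 0x5EA3F3B5.
0x5EA3F3B5 = 1587803061.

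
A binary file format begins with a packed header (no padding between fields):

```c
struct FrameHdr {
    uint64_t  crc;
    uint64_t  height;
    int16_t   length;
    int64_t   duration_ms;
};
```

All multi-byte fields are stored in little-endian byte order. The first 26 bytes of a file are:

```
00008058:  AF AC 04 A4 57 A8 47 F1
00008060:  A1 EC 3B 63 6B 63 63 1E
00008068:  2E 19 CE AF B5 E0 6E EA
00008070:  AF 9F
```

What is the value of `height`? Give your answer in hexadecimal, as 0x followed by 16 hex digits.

`height` follows `crc` (8 bytes), so it starts at byte offset 8 and occupies 8 bytes.
Bytes at offsets 8..15: A1 EC 3B 63 6B 63 63 1E.
In little-endian order the low byte comes first in memory.
Reassemble most-significant byte first: 1E 63 63 6B 63 3B EC A1 → 0x1E63636B633BECA1.

0x1E63636B633BECA1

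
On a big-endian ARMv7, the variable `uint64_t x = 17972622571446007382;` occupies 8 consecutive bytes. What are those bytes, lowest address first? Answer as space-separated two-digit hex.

17972622571446007382 in hexadecimal, padded to 64 bits, is 0xF96B95017534F656.
Split into bytes (most-significant first): F9 6B 95 01 75 34 F6 56.
Big-endian: lowest address holds the most-significant byte.
So the memory order matches the most-significant-first order: F9 6B 95 01 75 34 F6 56.

F9 6B 95 01 75 34 F6 56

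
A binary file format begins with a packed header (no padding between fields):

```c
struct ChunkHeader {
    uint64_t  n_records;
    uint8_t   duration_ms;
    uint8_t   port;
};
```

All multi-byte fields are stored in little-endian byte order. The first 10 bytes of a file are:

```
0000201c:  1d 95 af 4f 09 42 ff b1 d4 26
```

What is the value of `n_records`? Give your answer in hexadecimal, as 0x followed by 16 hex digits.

`n_records` is the first field, at byte offset 0, occupying 8 bytes.
Bytes at offsets 0..7: 1D 95 AF 4F 09 42 FF B1.
Little-endian stores the least-significant byte at the lowest address.
Reassemble most-significant byte first: B1 FF 42 09 4F AF 95 1D → 0xB1FF42094FAF951D.

0xB1FF42094FAF951D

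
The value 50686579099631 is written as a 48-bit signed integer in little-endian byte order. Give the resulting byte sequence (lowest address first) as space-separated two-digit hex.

EF C7 8A 63 19 2E

50686579099631 in hexadecimal, padded to 48 bits, is 0x2E19638AC7EF.
Split into bytes (most-significant first): 2E 19 63 8A C7 EF.
Little-endian: lowest address holds the least-significant byte.
So at ascending addresses the bytes are EF C7 8A 63 19 2E.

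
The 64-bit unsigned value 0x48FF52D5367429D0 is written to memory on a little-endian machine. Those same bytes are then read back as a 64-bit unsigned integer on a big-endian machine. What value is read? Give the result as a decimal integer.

Stored little-endian, the bytes at ascending addresses are D0 29 74 36 D5 52 FF 48.
Read back as big-endian, the last byte is least significant, giving 0xD0297436D552FF48.
0xD0297436D552FF48 = 14999647812790189896.

14999647812790189896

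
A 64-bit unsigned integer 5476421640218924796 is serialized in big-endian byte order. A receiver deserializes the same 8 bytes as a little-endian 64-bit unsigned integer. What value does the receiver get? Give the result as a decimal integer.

5476421640218924796 in 64-bit hexadecimal is 0x4C0028776982D6FC.
Stored big-endian, the bytes at ascending addresses are 4C 00 28 77 69 82 D6 FC.
Read back as little-endian, the first byte is least significant, giving 0xFCD682697728004C.
0xFCD682697728004C = 18218892732056207436.

18218892732056207436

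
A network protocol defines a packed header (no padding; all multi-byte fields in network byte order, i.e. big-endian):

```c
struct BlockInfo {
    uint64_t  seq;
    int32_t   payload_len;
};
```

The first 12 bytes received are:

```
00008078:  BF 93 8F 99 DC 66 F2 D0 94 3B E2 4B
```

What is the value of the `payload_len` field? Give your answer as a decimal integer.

`payload_len` follows `seq` (8 bytes), so it starts at byte offset 8 and occupies 4 bytes.
Bytes at offsets 8..11: 94 3B E2 4B.
Big-endian: lowest address holds the most-significant byte.
The bytes are already most-significant first: 0x943BE24B.
Top bit is set, so as a signed 32-bit value this is 0x943BE24B − 2^32 = -1808014773.

-1808014773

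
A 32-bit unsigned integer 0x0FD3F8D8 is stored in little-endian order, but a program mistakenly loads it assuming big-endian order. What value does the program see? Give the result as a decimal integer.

Stored little-endian, the bytes at ascending addresses are D8 F8 D3 0F.
Read back as big-endian, the last byte is least significant, giving 0xD8F8D30F.
0xD8F8D30F = 3640185615.

3640185615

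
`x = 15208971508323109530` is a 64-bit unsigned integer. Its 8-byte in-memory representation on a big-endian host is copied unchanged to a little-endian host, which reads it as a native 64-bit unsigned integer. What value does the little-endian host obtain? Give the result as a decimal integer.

15208971508323109530 in 64-bit hexadecimal is 0xD3111F0198A2CA9A.
Stored big-endian, the bytes at ascending addresses are D3 11 1F 01 98 A2 CA 9A.
Read back as little-endian, the first byte is least significant, giving 0x9ACAA298011F11D3.
0x9ACAA298011F11D3 = 11153906200873996755.

11153906200873996755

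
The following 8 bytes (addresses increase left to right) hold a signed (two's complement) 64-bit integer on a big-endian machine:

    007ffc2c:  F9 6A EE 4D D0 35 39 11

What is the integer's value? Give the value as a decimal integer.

Big-endian: lowest address holds the most-significant byte.
The bytes are already most-significant first: 0xF96AEE4DD0353911.
Top bit is set, so as a signed 64-bit value this is 0xF96AEE4DD0353911 − 2^64 = -474304792761124591.

-474304792761124591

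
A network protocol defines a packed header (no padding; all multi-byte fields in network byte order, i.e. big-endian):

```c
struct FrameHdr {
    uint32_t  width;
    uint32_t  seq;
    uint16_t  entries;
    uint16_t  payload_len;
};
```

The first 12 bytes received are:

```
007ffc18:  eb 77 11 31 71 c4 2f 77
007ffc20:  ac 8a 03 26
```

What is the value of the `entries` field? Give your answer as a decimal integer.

44170

`entries` follows `width` (4 B), `seq` (4 B), so it starts at offset 4 + 4 = 8 and occupies 2 bytes.
Bytes at offsets 8..9: AC 8A.
Big-endian stores the most-significant byte at the lowest address.
The bytes are already most-significant first: 0xAC8A.
0xAC8A = 44170.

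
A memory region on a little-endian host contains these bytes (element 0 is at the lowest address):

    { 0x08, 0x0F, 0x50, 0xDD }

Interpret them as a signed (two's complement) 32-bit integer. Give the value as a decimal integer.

Little-endian stores the least-significant byte at the lowest address.
Reassemble most-significant byte first: DD 50 0F 08 → 0xDD500F08.
Top bit is set, so as a signed 32-bit value this is 0xDD500F08 − 2^32 = -581955832.

-581955832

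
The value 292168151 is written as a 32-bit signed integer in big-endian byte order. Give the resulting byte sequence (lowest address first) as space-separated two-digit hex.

292168151 in hexadecimal, padded to 32 bits, is 0x116A21D7.
Split into bytes (most-significant first): 11 6A 21 D7.
In big-endian order the high byte comes first in memory.
So the memory order matches the most-significant-first order: 11 6A 21 D7.

11 6A 21 D7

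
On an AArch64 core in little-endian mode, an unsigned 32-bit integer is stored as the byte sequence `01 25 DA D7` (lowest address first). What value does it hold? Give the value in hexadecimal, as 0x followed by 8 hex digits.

In little-endian order the low byte comes first in memory.
Reassemble most-significant byte first: D7 DA 25 01 → 0xD7DA2501.

0xD7DA2501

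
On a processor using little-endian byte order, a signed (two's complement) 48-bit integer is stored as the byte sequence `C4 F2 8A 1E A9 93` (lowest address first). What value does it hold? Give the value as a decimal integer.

Little-endian: lowest address holds the least-significant byte.
Reassemble most-significant byte first: 93 A9 1E 8A F2 C4 → 0x93A91E8AF2C4.
Top bit is set, so as a signed 48-bit value this is 0x93A91E8AF2C4 − 2^48 = -119120405531964.

-119120405531964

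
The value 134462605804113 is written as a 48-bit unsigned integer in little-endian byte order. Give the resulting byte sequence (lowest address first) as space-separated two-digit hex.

51 C2 DA 03 4B 7A

134462605804113 in hexadecimal, padded to 48 bits, is 0x7A4B03DAC251.
Split into bytes (most-significant first): 7A 4B 03 DA C2 51.
Little-endian stores the least-significant byte at the lowest address.
So at ascending addresses the bytes are 51 C2 DA 03 4B 7A.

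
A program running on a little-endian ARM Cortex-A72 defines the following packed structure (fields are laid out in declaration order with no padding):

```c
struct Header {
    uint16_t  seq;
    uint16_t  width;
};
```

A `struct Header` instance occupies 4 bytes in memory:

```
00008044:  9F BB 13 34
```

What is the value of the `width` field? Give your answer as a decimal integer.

`width` follows `seq` (2 bytes), so it starts at byte offset 2 and occupies 2 bytes.
Bytes at offsets 2..3: 13 34.
Little-endian stores the least-significant byte at the lowest address.
Reassemble most-significant byte first: 34 13 → 0x3413.
0x3413 = 13331.

13331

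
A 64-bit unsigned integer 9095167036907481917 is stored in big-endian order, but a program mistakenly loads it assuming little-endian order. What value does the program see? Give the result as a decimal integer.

4425831544598706302

9095167036907481917 in 64-bit hexadecimal is 0x7E38863B57B66B3D.
Stored big-endian, the bytes at ascending addresses are 7E 38 86 3B 57 B6 6B 3D.
Read back as little-endian, the first byte is least significant, giving 0x3D6BB6573B86387E.
0x3D6BB6573B86387E = 4425831544598706302.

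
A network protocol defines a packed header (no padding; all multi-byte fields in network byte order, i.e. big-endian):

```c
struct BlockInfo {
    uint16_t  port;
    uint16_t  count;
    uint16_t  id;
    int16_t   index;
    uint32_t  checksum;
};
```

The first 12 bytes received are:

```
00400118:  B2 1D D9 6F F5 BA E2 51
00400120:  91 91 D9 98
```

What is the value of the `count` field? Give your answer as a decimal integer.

55663

`count` follows `port` (2 bytes), so it starts at byte offset 2 and occupies 2 bytes.
Bytes at offsets 2..3: D9 6F.
Big-endian stores the most-significant byte at the lowest address.
The bytes are already most-significant first: 0xD96F.
0xD96F = 55663.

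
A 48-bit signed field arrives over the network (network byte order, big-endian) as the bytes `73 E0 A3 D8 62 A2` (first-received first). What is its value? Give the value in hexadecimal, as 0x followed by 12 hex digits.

0x73E0A3D862A2

In big-endian order the high byte comes first in memory.
The bytes are already most-significant first: 0x73E0A3D862A2.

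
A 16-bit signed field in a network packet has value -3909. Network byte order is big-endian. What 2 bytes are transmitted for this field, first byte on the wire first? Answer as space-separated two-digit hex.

F0 BB

Two's complement of -3909 in 16 bits: 3909 = 0x0F45; invert → 0xF0BA; add 1 → 0xF0BB.
Split into bytes (most-significant first): F0 BB.
In big-endian order the high byte comes first in memory.
So the memory order matches the most-significant-first order: F0 BB.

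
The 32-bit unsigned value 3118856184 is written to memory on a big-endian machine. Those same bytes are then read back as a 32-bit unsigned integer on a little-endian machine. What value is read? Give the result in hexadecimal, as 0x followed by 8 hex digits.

3118856184 in 32-bit hexadecimal is 0xB9E5F7F8.
Stored big-endian, the bytes at ascending addresses are B9 E5 F7 F8.
Read back as little-endian, the first byte is least significant, giving 0xF8F7E5B9.

0xF8F7E5B9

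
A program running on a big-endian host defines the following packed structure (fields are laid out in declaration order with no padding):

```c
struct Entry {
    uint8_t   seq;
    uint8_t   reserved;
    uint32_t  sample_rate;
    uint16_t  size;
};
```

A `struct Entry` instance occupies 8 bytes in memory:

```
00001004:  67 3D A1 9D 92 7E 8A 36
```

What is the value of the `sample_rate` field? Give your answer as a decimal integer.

`sample_rate` follows `seq` (1 B), `reserved` (1 B), so it starts at offset 1 + 1 = 2 and occupies 4 bytes.
Bytes at offsets 2..5: A1 9D 92 7E.
In big-endian order the high byte comes first in memory.
The bytes are already most-significant first: 0xA19D927E.
0xA19D927E = 2711458430.

2711458430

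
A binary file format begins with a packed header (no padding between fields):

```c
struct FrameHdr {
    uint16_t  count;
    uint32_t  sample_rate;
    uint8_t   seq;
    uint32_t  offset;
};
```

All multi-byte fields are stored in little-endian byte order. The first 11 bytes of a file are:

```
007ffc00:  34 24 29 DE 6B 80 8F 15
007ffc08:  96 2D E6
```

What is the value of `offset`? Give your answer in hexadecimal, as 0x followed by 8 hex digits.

`offset` follows `count` (2 B), `sample_rate` (4 B), `seq` (1 B), so it starts at offset 2 + 4 + 1 = 7 and occupies 4 bytes.
Bytes at offsets 7..10: 15 96 2D E6.
Little-endian: lowest address holds the least-significant byte.
Reassemble most-significant byte first: E6 2D 96 15 → 0xE62D9615.

0xE62D9615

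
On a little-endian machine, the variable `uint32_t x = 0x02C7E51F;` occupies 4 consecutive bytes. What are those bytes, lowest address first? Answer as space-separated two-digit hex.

Split into bytes (most-significant first): 02 C7 E5 1F.
Little-endian: lowest address holds the least-significant byte.
So at ascending addresses the bytes are 1F E5 C7 02.

1F E5 C7 02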